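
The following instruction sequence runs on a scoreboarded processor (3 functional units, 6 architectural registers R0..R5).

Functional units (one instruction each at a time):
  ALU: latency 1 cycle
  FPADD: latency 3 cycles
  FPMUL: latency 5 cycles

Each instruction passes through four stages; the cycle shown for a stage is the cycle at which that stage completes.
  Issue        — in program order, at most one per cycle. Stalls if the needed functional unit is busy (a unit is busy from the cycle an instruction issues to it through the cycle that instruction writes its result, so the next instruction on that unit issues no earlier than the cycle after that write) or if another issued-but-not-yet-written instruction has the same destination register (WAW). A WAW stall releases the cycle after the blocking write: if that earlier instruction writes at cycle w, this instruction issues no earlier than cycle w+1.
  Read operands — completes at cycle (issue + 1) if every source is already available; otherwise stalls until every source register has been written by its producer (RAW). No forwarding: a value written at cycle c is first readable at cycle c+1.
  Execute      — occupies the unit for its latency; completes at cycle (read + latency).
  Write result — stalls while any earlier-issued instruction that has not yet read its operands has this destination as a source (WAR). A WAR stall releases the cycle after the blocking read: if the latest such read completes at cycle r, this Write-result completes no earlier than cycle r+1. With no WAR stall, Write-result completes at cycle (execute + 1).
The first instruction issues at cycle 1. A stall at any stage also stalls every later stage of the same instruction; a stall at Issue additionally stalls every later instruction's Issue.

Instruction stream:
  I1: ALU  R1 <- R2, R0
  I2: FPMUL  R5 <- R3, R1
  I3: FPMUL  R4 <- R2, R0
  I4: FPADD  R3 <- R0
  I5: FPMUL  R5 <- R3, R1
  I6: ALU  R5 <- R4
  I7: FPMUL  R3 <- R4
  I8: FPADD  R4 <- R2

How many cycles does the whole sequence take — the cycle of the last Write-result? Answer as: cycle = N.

cycle = 36

[I1] 1/2/3/4
[I2] 2/5/10/11  (RAW R1: wait I1 write@4)
[I3] 12/13/18/19  (struct: FPMUL busy until I2 writes@11)
[I4] 13/14/17/18
[I5] 20/21/26/27  (struct: FPMUL busy until I3 writes@19)
[I6] 28/29/30/31  (WAW R5: wait I5 write@27)
[I7] 29/30/35/36
[I8] 30/31/34/35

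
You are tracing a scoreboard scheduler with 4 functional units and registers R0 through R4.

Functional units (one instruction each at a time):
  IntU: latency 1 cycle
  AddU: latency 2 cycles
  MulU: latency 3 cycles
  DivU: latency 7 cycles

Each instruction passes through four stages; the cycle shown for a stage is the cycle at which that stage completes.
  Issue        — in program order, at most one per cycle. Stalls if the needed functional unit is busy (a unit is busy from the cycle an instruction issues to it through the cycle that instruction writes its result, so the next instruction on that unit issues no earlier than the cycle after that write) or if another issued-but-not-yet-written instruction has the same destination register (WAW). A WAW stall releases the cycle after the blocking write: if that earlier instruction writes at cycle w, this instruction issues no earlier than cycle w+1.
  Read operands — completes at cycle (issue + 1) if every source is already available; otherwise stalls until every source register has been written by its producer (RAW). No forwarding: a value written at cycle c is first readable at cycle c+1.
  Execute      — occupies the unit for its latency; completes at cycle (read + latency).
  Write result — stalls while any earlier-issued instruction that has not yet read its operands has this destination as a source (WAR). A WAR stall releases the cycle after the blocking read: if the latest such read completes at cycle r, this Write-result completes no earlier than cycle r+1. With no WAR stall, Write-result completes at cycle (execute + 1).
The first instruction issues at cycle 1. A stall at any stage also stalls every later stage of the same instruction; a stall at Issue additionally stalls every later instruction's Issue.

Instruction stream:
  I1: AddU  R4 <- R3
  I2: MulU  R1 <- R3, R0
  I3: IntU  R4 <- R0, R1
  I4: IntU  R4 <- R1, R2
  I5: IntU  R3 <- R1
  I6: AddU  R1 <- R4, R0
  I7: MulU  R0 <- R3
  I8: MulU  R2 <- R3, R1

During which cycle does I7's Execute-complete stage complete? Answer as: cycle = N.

1) issue 1, read 2, done 4, write 5
2) issue 2, read 3, done 6, write 7
3) issue 6, read 8, done 9, write 10  <WAW R4: wait I1 write@5 / RAW R1: wait I2 write@7>
4) issue 11, read 12, done 13, write 14  <struct: IntU busy until I3 writes@10>
5) issue 15, read 16, done 17, write 18  <struct: IntU busy until I4 writes@14>
6) issue 16, read 17, done 19, write 20
7) issue 17, read 19, done 22, write 23  <RAW R3: wait I5 write@18>
8) issue 24, read 25, done 28, write 29  <struct: MulU busy until I7 writes@23>

cycle = 22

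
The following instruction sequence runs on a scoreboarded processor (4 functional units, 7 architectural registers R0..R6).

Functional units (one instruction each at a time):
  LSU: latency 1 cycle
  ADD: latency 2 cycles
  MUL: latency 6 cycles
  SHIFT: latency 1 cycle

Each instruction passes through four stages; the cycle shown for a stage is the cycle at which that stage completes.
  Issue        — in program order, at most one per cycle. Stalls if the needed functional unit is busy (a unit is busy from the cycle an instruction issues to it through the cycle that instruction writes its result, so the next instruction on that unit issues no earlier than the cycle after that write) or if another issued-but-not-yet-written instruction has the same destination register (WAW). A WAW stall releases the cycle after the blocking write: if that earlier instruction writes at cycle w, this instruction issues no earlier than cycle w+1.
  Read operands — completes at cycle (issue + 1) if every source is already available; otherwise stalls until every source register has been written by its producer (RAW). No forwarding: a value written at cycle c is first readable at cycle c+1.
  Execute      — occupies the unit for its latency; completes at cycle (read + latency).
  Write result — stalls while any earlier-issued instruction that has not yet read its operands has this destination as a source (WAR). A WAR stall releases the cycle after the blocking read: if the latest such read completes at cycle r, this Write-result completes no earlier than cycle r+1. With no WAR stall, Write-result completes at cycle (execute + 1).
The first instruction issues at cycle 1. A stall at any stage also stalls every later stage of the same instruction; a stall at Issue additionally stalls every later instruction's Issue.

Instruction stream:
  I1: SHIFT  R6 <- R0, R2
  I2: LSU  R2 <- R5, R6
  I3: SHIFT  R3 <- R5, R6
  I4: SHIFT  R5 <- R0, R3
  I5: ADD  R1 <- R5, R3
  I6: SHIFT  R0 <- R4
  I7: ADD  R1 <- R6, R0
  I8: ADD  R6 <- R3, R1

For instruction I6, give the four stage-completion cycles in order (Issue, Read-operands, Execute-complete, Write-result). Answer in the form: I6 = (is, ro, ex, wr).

I6 = (13, 14, 15, 16)

[1] I1→SHIFT
[2] I1 RO; I2→LSU
[3] I1 EX
[4] I1 WR R6
[5] I2 RO; I3→SHIFT
[6] I2 EX; I3 RO
[7] I2 WR R2; I3 EX
[8] I3 WR R3
[9] I4→SHIFT
[10] I4 RO; I5→ADD
[11] I4 EX
[12] I4 WR R5
[13] I5 RO; I6→SHIFT
[14] I6 RO
[15] I5 EX; I6 EX
[16] I5 WR R1; I6 WR R0
[17] I7→ADD
[18] I7 RO
[20] I7 EX
[21] I7 WR R1
[22] I8→ADD
[23] I8 RO
[25] I8 EX
[26] I8 WR R6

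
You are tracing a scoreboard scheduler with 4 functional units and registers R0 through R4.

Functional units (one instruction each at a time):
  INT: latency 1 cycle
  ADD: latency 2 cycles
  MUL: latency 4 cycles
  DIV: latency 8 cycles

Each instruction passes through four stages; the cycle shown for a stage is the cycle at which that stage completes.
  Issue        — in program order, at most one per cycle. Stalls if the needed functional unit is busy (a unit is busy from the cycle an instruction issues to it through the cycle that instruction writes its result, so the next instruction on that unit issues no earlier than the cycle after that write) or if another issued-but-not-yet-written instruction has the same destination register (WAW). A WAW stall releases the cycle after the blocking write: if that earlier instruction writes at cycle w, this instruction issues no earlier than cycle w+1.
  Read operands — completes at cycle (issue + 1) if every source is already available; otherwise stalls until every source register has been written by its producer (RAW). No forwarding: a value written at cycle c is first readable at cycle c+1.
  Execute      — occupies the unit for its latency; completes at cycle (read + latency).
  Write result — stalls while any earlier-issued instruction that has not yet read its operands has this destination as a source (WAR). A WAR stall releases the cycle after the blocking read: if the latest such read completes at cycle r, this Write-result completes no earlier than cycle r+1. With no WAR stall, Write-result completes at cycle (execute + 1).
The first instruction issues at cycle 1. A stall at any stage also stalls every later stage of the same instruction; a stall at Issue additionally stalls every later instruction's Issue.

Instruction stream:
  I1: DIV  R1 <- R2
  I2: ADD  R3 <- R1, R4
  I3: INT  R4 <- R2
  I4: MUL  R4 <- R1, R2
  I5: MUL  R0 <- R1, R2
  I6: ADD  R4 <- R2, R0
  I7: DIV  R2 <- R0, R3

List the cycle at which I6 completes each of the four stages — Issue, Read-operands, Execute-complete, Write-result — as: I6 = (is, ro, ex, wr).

I1: IS=1 RO=2 EX=10 WR=11
I2: IS=2 RO=12 EX=14 WR=15  [RAW R1: wait I1 write@11]
I3: IS=3 RO=4 EX=5 WR=13  [WAR R4: wait I2 read@12]
I4: IS=14 RO=15 EX=19 WR=20  [WAW R4: wait I3 write@13]
I5: IS=21 RO=22 EX=26 WR=27  [struct: MUL busy until I4 writes@20]
I6: IS=22 RO=28 EX=30 WR=31  [RAW R0: wait I5 write@27]
I7: IS=23 RO=28 EX=36 WR=37  [RAW R0: wait I5 write@27]

I6 = (22, 28, 30, 31)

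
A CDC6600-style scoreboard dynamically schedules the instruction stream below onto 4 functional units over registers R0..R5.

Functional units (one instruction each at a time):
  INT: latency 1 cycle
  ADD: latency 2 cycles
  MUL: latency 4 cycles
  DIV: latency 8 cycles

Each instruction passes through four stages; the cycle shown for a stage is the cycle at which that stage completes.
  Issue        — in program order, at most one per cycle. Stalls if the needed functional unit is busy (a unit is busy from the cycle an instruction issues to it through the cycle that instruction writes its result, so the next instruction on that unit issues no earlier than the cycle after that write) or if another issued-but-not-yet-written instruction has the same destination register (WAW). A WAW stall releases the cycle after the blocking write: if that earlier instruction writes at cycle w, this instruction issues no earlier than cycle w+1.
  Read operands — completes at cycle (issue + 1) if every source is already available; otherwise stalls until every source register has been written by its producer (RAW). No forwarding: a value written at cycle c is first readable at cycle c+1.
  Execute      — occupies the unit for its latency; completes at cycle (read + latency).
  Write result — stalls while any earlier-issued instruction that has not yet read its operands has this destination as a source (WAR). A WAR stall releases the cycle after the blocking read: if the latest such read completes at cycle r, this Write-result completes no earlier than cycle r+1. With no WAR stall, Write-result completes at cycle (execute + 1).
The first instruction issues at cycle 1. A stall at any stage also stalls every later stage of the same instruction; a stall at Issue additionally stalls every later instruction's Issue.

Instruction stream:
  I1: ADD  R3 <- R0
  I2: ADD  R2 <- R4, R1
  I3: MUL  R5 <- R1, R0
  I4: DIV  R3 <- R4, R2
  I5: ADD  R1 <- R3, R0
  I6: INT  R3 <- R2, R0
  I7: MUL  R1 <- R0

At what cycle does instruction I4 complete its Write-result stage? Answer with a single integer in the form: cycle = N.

cycle = 20

cycle 1: I1 issues→ADD
cycle 2: I1 reads
cycle 4: I1 exec-done
cycle 5: I1 writes R3
cycle 6: I2 issues→ADD
cycle 7: I2 reads · I3 issues→MUL
cycle 8: I3 reads · I4 issues→DIV
cycle 9: I2 exec-done
cycle 10: I2 writes R2
cycle 11: I4 reads · I5 issues→ADD
cycle 12: I3 exec-done
cycle 13: I3 writes R5
cycle 19: I4 exec-done
cycle 20: I4 writes R3
cycle 21: I5 reads · I6 issues→INT
cycle 22: I6 reads
cycle 23: I5 exec-done · I6 exec-done
cycle 24: I5 writes R1 · I6 writes R3
cycle 25: I7 issues→MUL
cycle 26: I7 reads
cycle 30: I7 exec-done
cycle 31: I7 writes R1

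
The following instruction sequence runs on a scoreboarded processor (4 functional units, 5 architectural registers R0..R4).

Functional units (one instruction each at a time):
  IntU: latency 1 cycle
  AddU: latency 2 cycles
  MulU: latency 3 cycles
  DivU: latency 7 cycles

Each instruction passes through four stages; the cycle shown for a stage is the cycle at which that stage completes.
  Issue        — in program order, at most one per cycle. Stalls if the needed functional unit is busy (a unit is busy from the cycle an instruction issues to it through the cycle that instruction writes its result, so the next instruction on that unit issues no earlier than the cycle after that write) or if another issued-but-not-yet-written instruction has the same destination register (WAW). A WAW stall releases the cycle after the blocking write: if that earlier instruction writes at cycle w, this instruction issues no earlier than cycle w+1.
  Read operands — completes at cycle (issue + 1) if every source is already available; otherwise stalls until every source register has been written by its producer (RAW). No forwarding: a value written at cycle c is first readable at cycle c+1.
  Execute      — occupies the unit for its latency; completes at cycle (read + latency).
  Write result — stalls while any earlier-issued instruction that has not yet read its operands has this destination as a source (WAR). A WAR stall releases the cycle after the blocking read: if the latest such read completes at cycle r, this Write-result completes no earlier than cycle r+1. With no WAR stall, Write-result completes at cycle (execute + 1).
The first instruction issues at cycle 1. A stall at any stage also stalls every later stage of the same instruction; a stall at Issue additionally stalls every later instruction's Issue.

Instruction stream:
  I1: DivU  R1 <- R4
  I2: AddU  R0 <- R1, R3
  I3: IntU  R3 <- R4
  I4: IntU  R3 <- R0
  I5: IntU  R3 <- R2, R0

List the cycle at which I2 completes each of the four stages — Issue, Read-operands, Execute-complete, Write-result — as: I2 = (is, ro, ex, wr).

cycle 1: issue I1 (DivU)
cycle 2: I1 read-ops; issue I2 (AddU)
cycle 3: issue I3 (IntU)
cycle 4: I3 read-ops
cycle 5: I3 finished on IntU
cycle 9: I1 finished on DivU
cycle 10: I1→R1
cycle 11: I2 read-ops
cycle 12: I3→R3
cycle 13: I2 finished on AddU; issue I4 (IntU)
cycle 14: I2→R0
cycle 15: I4 read-ops
cycle 16: I4 finished on IntU
cycle 17: I4→R3
cycle 18: issue I5 (IntU)
cycle 19: I5 read-ops
cycle 20: I5 finished on IntU
cycle 21: I5→R3

I2 = (2, 11, 13, 14)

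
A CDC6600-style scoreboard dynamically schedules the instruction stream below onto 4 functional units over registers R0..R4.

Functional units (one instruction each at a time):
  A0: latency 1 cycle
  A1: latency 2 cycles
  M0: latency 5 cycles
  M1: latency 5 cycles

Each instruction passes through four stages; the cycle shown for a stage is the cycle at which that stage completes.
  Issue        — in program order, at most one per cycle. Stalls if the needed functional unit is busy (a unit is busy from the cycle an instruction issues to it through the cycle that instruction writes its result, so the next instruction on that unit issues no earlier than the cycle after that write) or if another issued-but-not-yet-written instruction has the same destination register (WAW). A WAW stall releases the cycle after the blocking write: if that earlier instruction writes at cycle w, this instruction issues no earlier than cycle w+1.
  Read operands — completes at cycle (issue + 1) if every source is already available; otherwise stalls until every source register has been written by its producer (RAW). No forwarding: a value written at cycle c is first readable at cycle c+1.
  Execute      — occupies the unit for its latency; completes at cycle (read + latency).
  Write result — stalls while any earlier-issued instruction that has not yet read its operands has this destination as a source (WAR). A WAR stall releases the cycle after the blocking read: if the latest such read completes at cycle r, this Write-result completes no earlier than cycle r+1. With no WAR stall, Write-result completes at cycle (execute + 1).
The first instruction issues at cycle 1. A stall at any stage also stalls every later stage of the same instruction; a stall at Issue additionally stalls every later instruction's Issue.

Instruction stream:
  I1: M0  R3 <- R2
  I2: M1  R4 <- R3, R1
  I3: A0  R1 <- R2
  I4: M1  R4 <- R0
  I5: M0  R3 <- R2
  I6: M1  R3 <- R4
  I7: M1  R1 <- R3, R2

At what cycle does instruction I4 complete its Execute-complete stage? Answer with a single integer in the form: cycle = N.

I1 -> (1, 2, 7, 8)
I2 -> (2, 9, 14, 15)  // RAW R3: wait I1 write@8
I3 -> (3, 4, 5, 10)  // WAR R1: wait I2 read@9
I4 -> (16, 17, 22, 23)  // struct: M1 busy until I2 writes@15
I5 -> (17, 18, 23, 24)
I6 -> (25, 26, 31, 32)  // WAW R3: wait I5 write@24
I7 -> (33, 34, 39, 40)  // struct: M1 busy until I6 writes@32

cycle = 22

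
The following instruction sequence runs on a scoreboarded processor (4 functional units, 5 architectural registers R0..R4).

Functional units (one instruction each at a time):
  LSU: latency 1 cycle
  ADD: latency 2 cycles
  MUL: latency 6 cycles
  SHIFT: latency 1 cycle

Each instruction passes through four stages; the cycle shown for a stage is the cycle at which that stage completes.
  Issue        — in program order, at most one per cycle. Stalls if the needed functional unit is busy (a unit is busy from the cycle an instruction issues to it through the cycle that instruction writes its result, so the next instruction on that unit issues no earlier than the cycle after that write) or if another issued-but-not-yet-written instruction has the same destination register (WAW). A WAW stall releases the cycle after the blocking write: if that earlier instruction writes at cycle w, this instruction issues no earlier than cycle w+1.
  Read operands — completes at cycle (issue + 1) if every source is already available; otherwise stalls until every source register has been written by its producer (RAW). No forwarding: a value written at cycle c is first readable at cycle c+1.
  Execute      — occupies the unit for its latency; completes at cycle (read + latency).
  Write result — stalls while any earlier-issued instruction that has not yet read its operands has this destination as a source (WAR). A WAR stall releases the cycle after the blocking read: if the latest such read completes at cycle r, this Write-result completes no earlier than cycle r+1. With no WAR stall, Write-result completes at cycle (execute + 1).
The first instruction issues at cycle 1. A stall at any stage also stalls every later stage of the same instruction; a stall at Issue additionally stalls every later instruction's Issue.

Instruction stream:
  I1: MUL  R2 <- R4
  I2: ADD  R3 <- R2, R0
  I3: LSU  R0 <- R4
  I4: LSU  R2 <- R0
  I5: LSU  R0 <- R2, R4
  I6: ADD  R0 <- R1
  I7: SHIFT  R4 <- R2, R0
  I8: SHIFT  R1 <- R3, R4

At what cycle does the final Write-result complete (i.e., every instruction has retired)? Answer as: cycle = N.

cycle = 31

1) issue 1, read 2, done 8, write 9
2) issue 2, read 10, done 12, write 13  <RAW R2: wait I1 write@9>
3) issue 3, read 4, done 5, write 11  <WAR R0: wait I2 read@10>
4) issue 12, read 13, done 14, write 15  <struct: LSU busy until I3 writes@11>
5) issue 16, read 17, done 18, write 19  <struct: LSU busy until I4 writes@15>
6) issue 20, read 21, done 23, write 24  <WAW R0: wait I5 write@19>
7) issue 21, read 25, done 26, write 27  <RAW R0: wait I6 write@24>
8) issue 28, read 29, done 30, write 31  <struct: SHIFT busy until I7 writes@27>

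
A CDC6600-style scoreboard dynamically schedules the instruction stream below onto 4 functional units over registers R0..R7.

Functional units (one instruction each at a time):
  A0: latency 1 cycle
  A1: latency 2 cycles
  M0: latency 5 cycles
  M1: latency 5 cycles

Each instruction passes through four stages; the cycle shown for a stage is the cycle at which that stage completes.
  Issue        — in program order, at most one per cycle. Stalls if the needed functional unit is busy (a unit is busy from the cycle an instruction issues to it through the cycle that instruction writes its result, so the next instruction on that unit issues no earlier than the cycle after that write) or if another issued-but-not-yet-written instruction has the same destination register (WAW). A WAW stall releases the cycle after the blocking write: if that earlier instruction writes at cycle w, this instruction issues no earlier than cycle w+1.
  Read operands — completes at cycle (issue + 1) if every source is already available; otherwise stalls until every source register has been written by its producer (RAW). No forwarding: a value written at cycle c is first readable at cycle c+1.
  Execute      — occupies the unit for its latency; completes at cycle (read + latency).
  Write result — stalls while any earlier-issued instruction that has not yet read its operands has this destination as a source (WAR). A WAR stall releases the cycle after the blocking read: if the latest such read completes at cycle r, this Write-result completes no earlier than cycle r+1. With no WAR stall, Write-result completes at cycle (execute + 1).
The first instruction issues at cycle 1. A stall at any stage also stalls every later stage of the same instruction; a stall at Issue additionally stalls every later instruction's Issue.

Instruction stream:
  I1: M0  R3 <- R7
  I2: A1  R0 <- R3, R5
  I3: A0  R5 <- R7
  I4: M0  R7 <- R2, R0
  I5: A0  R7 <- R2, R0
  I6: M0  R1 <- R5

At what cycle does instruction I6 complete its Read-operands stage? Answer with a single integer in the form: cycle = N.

cycle = 22

cycle 1: I1 issues→M0
cycle 2: I1 reads; I2 issues→A1
cycle 3: I3 issues→A0
cycle 4: I3 reads
cycle 5: I3 exec-done
cycle 7: I1 exec-done
cycle 8: I1 writes R3
cycle 9: I2 reads; I4 issues→M0
cycle 10: I3 writes R5
cycle 11: I2 exec-done
cycle 12: I2 writes R0
cycle 13: I4 reads
cycle 18: I4 exec-done
cycle 19: I4 writes R7
cycle 20: I5 issues→A0
cycle 21: I5 reads; I6 issues→M0
cycle 22: I5 exec-done; I6 reads
cycle 23: I5 writes R7
cycle 27: I6 exec-done
cycle 28: I6 writes R1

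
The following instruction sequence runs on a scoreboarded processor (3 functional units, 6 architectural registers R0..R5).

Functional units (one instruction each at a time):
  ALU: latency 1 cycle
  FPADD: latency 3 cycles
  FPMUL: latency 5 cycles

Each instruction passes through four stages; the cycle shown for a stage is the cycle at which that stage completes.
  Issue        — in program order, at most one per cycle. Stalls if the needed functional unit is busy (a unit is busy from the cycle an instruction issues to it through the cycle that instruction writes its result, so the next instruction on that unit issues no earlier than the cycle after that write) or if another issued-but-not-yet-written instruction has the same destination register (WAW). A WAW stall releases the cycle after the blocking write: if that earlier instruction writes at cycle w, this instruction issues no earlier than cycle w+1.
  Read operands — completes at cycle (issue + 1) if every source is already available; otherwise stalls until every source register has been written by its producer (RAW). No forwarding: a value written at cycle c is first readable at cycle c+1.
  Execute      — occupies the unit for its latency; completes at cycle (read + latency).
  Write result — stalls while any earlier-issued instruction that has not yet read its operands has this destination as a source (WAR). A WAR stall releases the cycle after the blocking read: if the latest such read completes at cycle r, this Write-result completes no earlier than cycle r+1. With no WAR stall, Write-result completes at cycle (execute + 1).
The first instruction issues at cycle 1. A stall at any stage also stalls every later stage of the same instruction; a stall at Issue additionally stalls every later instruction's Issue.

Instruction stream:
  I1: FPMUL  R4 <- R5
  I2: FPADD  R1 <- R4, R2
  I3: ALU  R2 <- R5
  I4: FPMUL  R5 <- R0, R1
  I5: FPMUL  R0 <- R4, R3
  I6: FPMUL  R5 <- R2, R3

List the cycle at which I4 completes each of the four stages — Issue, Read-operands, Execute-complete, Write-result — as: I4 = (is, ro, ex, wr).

I1: IS=1 RO=2 EX=7 WR=8
I2: IS=2 RO=9 EX=12 WR=13  [RAW R4: wait I1 write@8]
I3: IS=3 RO=4 EX=5 WR=10  [WAR R2: wait I2 read@9]
I4: IS=9 RO=14 EX=19 WR=20  [struct: FPMUL busy until I1 writes@8; RAW R1: wait I2 write@13]
I5: IS=21 RO=22 EX=27 WR=28  [struct: FPMUL busy until I4 writes@20]
I6: IS=29 RO=30 EX=35 WR=36  [struct: FPMUL busy until I5 writes@28]

I4 = (9, 14, 19, 20)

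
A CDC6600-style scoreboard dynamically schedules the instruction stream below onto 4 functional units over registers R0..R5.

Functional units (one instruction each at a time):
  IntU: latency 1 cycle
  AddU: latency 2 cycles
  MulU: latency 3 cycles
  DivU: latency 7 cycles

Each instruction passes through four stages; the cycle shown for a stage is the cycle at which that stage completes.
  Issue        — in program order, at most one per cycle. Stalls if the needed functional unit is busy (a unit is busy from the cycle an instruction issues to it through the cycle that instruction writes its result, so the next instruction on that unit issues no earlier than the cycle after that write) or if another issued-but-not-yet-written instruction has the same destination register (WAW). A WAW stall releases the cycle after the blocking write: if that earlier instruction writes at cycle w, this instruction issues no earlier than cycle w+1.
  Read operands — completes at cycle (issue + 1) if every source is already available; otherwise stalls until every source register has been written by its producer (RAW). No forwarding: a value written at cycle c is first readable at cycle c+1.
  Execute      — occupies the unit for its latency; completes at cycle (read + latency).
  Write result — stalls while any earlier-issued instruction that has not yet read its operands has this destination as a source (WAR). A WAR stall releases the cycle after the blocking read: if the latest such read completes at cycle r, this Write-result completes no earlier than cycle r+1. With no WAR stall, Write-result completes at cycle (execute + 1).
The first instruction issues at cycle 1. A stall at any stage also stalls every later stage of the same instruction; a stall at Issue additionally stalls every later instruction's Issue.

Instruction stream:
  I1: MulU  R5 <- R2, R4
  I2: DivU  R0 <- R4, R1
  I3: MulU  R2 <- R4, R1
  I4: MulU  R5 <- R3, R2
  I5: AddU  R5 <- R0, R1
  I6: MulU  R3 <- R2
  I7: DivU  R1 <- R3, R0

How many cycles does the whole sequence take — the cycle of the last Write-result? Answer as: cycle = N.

I1  is:1  ro:2  ex:5  wr:6
I2  is:2  ro:3  ex:10  wr:11
I3  is:7  ro:8  ex:11  wr:12  — struct: MulU busy until I1 writes@6
I4  is:13  ro:14  ex:17  wr:18  — struct: MulU busy until I3 writes@12
I5  is:19  ro:20  ex:22  wr:23  — WAW R5: wait I4 write@18
I6  is:20  ro:21  ex:24  wr:25
I7  is:21  ro:26  ex:33  wr:34  — RAW R3: wait I6 write@25

cycle = 34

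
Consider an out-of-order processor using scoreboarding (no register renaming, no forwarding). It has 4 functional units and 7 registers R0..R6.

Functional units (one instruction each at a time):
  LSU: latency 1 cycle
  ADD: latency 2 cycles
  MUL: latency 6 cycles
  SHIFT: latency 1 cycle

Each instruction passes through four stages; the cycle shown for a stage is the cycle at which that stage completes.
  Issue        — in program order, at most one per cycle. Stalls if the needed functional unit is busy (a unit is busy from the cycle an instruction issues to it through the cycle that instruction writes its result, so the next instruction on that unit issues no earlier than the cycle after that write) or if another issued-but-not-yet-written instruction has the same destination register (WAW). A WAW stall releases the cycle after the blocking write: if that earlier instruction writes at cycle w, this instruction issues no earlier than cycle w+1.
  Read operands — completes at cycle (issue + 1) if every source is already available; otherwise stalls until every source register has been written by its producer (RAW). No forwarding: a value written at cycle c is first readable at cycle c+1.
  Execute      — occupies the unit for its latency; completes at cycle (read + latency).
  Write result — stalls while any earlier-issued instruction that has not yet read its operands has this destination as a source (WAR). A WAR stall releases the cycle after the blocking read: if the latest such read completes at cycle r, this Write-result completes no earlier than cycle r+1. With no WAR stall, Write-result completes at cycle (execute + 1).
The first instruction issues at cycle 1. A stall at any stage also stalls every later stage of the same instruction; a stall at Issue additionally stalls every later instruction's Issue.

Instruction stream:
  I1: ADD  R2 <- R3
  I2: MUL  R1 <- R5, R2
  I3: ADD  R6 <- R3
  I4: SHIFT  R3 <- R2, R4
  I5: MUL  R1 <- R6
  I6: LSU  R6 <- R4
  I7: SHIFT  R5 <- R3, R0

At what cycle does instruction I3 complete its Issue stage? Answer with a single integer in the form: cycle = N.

[I1] 1/2/4/5
[I2] 2/6/12/13  (RAW R2: wait I1 write@5)
[I3] 6/7/9/10  (struct: ADD busy until I1 writes@5)
[I4] 7/8/9/10
[I5] 14/15/21/22  (struct: MUL busy until I2 writes@13)
[I6] 15/16/17/18
[I7] 16/17/18/19

cycle = 6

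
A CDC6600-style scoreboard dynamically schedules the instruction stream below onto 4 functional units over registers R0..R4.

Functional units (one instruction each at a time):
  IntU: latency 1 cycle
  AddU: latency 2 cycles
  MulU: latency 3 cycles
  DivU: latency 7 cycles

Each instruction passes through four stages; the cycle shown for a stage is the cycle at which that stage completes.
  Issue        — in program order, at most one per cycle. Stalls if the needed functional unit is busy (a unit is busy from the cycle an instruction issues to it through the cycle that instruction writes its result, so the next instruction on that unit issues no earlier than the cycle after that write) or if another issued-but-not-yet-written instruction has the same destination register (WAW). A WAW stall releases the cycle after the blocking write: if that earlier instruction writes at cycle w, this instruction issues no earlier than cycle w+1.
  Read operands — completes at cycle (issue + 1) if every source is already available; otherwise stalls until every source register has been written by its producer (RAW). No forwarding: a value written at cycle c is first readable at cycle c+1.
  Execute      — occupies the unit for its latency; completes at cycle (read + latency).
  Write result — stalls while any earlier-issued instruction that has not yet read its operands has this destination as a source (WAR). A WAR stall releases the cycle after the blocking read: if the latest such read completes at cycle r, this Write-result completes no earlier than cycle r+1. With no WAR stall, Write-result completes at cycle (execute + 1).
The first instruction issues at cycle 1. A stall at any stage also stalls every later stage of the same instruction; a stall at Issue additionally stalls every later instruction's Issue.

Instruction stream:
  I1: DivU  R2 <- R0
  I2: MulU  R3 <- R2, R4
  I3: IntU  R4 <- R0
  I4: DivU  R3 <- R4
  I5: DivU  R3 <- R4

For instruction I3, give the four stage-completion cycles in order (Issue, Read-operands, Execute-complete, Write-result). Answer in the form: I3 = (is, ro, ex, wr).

[I1] 1/2/9/10
[I2] 2/11/14/15  (RAW R2: wait I1 write@10)
[I3] 3/4/5/12  (WAR R4: wait I2 read@11)
[I4] 16/17/24/25  (WAW R3: wait I2 write@15)
[I5] 26/27/34/35  (struct: DivU busy until I4 writes@25)

I3 = (3, 4, 5, 12)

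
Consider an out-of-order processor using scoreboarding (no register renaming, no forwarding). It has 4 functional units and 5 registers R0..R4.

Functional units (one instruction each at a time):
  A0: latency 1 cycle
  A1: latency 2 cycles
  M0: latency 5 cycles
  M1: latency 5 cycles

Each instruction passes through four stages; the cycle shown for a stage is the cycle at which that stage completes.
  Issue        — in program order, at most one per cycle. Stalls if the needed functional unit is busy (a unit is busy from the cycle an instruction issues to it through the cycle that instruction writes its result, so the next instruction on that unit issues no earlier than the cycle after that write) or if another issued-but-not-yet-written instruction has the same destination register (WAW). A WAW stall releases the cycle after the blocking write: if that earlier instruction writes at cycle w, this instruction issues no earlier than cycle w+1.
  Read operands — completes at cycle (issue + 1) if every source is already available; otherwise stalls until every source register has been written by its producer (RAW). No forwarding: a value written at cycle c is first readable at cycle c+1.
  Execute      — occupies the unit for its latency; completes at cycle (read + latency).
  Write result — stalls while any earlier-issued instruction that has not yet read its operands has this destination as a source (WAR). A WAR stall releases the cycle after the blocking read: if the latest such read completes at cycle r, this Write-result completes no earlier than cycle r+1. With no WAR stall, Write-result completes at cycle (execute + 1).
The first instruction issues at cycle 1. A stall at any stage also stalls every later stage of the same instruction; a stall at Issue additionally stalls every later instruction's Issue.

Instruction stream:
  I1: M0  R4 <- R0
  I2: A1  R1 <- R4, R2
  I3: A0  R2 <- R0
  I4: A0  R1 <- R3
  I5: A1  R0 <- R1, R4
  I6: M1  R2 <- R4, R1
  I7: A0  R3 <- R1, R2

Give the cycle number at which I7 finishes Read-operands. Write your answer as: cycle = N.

cycle = 24

  I1 | 1 | 2 | 7 | 8
  I2 | 2 | 9 | 11 | 12   RAW R4: wait I1 write@8
  I3 | 3 | 4 | 5 | 10   WAR R2: wait I2 read@9
  I4 | 13 | 14 | 15 | 16   WAW R1: wait I2 write@12
  I5 | 14 | 17 | 19 | 20   RAW R1: wait I4 write@16
  I6 | 15 | 17 | 22 | 23   RAW R1: wait I4 write@16
  I7 | 17 | 24 | 25 | 26   struct: A0 busy until I4 writes@16 · RAW R2: wait I6 write@23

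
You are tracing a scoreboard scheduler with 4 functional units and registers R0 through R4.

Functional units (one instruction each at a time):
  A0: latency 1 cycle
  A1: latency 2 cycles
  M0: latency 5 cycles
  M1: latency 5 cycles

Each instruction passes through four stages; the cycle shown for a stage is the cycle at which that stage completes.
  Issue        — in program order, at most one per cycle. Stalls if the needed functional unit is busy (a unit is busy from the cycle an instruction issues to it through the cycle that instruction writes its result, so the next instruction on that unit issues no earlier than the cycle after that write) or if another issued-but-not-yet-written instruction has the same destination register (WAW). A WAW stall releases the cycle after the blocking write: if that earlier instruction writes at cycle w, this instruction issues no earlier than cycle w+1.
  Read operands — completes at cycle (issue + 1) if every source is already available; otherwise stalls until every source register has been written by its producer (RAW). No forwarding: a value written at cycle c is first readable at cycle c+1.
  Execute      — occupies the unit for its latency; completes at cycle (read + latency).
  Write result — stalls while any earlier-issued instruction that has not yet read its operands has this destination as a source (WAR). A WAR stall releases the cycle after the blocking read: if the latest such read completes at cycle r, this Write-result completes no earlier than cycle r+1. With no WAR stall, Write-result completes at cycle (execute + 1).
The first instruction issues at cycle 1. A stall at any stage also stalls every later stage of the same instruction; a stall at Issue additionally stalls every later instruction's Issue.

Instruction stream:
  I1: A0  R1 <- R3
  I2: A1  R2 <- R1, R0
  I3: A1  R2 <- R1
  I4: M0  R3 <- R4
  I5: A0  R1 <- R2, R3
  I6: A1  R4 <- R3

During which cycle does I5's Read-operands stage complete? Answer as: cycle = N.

cycle = 18

I1  is:1  ro:2  ex:3  wr:4
I2  is:2  ro:5  ex:7  wr:8  — RAW R1: wait I1 write@4
I3  is:9  ro:10  ex:12  wr:13  — struct: A1 busy until I2 writes@8
I4  is:10  ro:11  ex:16  wr:17
I5  is:11  ro:18  ex:19  wr:20  — RAW R3: wait I4 write@17
I6  is:14  ro:18  ex:20  wr:21  — struct: A1 busy until I3 writes@13, RAW R3: wait I4 write@17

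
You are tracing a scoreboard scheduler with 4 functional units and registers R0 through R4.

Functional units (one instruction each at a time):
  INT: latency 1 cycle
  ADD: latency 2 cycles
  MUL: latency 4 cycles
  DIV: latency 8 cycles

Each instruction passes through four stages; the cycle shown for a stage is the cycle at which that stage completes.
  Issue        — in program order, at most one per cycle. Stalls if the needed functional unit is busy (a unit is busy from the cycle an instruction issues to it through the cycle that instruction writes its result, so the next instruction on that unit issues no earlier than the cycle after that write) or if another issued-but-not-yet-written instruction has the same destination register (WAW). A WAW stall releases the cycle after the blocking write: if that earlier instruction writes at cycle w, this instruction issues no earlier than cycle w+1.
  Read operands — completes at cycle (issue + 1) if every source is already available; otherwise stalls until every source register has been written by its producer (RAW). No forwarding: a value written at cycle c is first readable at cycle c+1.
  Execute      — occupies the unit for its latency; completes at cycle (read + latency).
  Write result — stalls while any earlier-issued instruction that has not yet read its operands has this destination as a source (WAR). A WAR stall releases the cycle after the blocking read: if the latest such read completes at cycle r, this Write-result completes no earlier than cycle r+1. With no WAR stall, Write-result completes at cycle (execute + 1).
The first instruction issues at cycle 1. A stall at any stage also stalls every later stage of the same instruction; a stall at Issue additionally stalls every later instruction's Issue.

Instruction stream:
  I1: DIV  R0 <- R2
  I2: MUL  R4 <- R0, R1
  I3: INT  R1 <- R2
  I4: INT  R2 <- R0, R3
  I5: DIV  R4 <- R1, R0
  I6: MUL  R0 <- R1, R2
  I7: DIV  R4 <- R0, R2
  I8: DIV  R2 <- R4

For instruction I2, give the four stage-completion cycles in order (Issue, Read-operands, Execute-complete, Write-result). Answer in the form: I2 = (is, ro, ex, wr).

I2 = (2, 12, 16, 17)

[1] issue I1 (DIV)
[2] I1 read-ops · issue I2 (MUL)
[3] issue I3 (INT)
[4] I3 read-ops
[5] I3 finished on INT
[10] I1 finished on DIV
[11] I1→R0
[12] I2 read-ops
[13] I3→R1
[14] issue I4 (INT)
[15] I4 read-ops
[16] I2 finished on MUL · I4 finished on INT
[17] I2→R4 · I4→R2
[18] issue I5 (DIV)
[19] I5 read-ops · issue I6 (MUL)
[20] I6 read-ops
[24] I6 finished on MUL
[25] I6→R0
[27] I5 finished on DIV
[28] I5→R4
[29] issue I7 (DIV)
[30] I7 read-ops
[38] I7 finished on DIV
[39] I7→R4
[40] issue I8 (DIV)
[41] I8 read-ops
[49] I8 finished on DIV
[50] I8→R2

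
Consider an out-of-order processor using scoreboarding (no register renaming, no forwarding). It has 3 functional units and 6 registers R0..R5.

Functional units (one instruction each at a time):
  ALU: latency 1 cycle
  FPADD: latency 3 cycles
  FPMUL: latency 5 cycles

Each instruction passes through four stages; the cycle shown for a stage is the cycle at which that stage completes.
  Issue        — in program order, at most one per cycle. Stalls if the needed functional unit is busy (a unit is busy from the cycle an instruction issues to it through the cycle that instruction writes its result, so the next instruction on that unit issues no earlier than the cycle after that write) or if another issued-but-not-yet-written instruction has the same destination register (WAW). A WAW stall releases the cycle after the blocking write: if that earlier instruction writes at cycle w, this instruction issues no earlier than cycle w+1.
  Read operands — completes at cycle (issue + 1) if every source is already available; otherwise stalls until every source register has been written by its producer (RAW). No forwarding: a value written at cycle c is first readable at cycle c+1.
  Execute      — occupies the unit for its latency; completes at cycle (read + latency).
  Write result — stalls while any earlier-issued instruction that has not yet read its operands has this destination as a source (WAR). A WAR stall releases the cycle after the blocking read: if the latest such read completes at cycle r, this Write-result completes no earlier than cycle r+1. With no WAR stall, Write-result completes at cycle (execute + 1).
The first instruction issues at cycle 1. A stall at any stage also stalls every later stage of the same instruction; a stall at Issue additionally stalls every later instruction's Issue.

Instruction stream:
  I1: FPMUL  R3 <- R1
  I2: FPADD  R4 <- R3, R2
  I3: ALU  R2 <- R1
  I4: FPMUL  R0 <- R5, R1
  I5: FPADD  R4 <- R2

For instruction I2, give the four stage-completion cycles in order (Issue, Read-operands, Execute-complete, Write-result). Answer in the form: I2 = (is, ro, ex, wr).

  I1 | 1 | 2 | 7 | 8
  I2 | 2 | 9 | 12 | 13   RAW R3: wait I1 write@8
  I3 | 3 | 4 | 5 | 10   WAR R2: wait I2 read@9
  I4 | 9 | 10 | 15 | 16   struct: FPMUL busy until I1 writes@8
  I5 | 14 | 15 | 18 | 19   struct: FPADD busy until I2 writes@13

I2 = (2, 9, 12, 13)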